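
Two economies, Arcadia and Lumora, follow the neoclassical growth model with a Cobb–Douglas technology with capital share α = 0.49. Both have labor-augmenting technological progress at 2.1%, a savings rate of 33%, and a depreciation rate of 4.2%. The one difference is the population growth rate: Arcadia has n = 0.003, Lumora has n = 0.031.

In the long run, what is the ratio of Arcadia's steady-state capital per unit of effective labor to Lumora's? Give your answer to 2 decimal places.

Steady-state k* = [s/(n + g + δ)]^(1/(1−α)), so the ratio is [ (s_A/(n + g + δ)_A) / (s_L/(n + g + δ)_L) ]^1.9608.
s_A/(n + g + δ)_A = 0.33/0.066 = 5.0000; s_L/(n + g + δ)_L = 0.33/0.094 = 3.5106.
Ratio = (5.0000/3.5106)^1.9608 = 1.4243^1.9608 ≈ 2.0007

k*_A / k*_L ≈ 2.00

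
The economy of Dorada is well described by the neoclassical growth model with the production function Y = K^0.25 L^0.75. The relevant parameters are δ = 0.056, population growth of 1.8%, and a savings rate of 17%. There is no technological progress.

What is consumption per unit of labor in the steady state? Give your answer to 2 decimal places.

c* ≈ 1.10

At the steady state, Δk = 0, so s·k^α = (n + δ)·k.
Rearranging, k^(1−α) = s / (n + δ).
k^0.75 = 0.17 / (0.018 + 0.056) = 0.17 / 0.074 = 2.2973
k* = 2.2973^(1/0.75) ≈ 3.0313
y* = (k*)^α = 3.0313^0.25 ≈ 1.3195
c* = (1 − s)·y* = (1 − 0.17) × 1.3195 ≈ 1.0952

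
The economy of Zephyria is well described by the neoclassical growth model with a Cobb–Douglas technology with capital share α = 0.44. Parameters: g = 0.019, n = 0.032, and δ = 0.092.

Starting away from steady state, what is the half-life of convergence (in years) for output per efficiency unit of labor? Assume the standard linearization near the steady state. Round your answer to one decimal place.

t_½ ≈ 8.7 years

Near the steady state the convergence rate is λ = (1 − α)(n + g + δ).
λ = (1 − 0.44) × 0.143 = 0.56 × 0.143 = 0.08008
Half-life = ln 2 / λ = 0.6931 / 0.08008 ≈ 8.66 years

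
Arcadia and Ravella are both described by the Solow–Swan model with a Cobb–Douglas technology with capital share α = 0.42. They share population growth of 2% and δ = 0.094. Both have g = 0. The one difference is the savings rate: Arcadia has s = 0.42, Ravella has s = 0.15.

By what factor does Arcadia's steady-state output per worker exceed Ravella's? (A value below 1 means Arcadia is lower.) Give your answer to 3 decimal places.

Steady-state y* = [s/(n + δ)]^(α/(1−α)), so the ratio is [ (s_A/(n + δ)_A) / (s_R/(n + δ)_R) ]^0.7241.
s_A/(n + δ)_A = 0.42/0.114 = 3.6842; s_R/(n + δ)_R = 0.15/0.114 = 1.3158.
Ratio = (3.6842/1.3158)^0.7241 = 2.8000^0.7241 ≈ 2.1076

ratio ≈ 2.108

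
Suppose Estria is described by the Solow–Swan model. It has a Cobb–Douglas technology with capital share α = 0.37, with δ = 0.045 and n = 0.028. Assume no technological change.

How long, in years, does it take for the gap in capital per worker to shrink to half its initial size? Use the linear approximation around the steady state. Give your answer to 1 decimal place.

Near the steady state the convergence rate is λ = (1 − α)(n + δ).
λ = (1 − 0.37) × 0.073 = 0.63 × 0.073 = 0.04599
Half-life = ln 2 / λ = 0.6931 / 0.04599 ≈ 15.07 years

about 15.1 years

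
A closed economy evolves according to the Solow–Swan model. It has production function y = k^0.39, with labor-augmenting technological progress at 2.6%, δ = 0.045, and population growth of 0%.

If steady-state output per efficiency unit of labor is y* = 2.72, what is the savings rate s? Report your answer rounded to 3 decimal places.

At the steady state, Δk = 0, so s·k^α = (n + g + δ)·k.
Since y* = [s/(n + g + δ)]^(α/(1−α)), we have s/(n + g + δ) = (y*)^((1−α)/α) = 2.72^1.5641 = 4.7831.
Therefore s = 4.7831 × (n + g + δ) = 4.7831 × 0.071 = 0.3396.

s ≈ 0.340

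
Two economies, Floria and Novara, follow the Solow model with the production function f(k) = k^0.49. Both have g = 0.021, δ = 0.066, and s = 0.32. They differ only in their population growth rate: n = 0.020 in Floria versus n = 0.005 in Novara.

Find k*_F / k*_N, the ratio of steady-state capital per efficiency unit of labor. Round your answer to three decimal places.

ratio ≈ 0.744

Steady-state k* = [s/(n + g + δ)]^(1/(1−α)), so the ratio is [ (s_F/(n + g + δ)_F) / (s_N/(n + g + δ)_N) ]^1.9608.
s_F/(n + g + δ)_F = 0.32/0.107 = 2.9907; s_N/(n + g + δ)_N = 0.32/0.092 = 3.4783.
Ratio = (2.9907/3.4783)^1.9608 = 0.8598^1.9608 ≈ 0.7436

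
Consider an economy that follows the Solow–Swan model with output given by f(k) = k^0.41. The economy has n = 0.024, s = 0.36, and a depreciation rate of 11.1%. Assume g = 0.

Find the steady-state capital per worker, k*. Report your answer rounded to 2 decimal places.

k* = 5.27

At the steady state, Δk = 0, so s·k^α = (n + δ)·k.
Rearranging, k^(1−α) = s / (n + δ).
k^0.59 = 0.36 / (0.024 + 0.111) = 0.36 / 0.135 = 2.6667
k* = 2.6667^(1/0.59) ≈ 5.2722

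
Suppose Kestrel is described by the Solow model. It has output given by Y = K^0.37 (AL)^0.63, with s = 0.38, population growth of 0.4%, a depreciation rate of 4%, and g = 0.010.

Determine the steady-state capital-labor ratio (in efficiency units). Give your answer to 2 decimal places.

k* ≈ 22.13

At the steady state, Δk = 0, so s·k^α = (n + g + δ)·k.
Dividing both sides by k: k^(1−α) = s / (n + g + δ).
k^0.63 = 0.38 / (0.004 + 0.010 + 0.040) = 0.38 / 0.054 = 7.0370
k* = 7.0370^(1/0.63) ≈ 22.1340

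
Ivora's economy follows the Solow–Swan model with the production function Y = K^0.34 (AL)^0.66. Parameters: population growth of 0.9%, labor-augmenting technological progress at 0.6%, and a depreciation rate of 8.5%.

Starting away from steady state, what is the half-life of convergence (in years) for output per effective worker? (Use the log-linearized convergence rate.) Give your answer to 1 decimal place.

Near the steady state the convergence rate is λ = (1 − α)(n + g + δ).
λ = (1 − 0.34) × 0.100 = 0.66 × 0.100 = 0.0660
Half-life = ln 2 / λ = 0.6931 / 0.0660 ≈ 10.50 years

half-life ≈ 10.5 years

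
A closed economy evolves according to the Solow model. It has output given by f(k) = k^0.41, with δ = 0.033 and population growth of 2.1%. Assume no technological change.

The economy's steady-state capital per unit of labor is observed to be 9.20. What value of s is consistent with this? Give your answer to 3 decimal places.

At the steady state, Δk = 0, so s·k^α = (n + δ)·k.
So s / (n + δ) = (k*)^(1−α) = 9.20^0.59 = 3.7037.
Therefore s = 3.7037 × (n + δ) = 3.7037 × 0.054 = 0.2000.

s ≈ 0.200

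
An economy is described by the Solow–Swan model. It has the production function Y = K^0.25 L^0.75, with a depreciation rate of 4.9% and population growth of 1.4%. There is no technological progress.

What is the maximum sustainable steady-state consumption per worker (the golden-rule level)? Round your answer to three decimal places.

c_gold ≈ 1.187

At the golden rule, f'(k) = n + δ, so α·k^(α−1) = n + δ and k_gold = (α/(n + δ))^(1/(1−α)).
k_gold = (0.25/0.063)^(1/0.75) = 3.9683^1.3333 ≈ 6.2823
c_gold = f(k_gold) − (n + δ)·k_gold = 1.5832 − 0.063×6.2823 ≈ 1.1874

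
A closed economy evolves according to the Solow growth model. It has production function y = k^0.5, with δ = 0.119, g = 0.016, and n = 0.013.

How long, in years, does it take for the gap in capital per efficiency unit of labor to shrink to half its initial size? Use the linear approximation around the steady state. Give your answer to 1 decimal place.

half-life ≈ 9.4 years

Near the steady state the convergence rate is λ = (1 − α)(n + g + δ).
λ = (1 − 0.5) × 0.148 = 0.5 × 0.148 = 0.0740
Half-life = ln 2 / λ = 0.6931 / 0.0740 ≈ 9.37 years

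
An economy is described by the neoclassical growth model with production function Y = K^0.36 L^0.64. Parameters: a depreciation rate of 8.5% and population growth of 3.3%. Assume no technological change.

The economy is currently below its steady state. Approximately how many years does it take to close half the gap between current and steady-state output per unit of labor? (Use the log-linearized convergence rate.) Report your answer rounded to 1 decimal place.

t_½ ≈ 9.2 years

Near the steady state the convergence rate is λ = (1 − α)(n + δ).
λ = (1 − 0.36) × 0.118 = 0.64 × 0.118 = 0.07552
Half-life = ln 2 / λ = 0.6931 / 0.07552 ≈ 9.18 years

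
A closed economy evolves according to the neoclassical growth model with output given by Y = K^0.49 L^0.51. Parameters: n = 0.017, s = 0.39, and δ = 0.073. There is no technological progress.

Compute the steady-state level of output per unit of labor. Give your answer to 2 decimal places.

At the steady state, Δk = 0, so s·k^α = (n + δ)·k.
Rearranging, k^(1−α) = s / (n + δ).
k^0.51 = 0.39 / (0.017 + 0.073) = 0.39 / 0.090 = 4.3333
k* = 4.3333^(1/0.51) ≈ 17.7282
y* = (k*)^α = 17.7282^0.49 ≈ 4.0912

y* = 4.09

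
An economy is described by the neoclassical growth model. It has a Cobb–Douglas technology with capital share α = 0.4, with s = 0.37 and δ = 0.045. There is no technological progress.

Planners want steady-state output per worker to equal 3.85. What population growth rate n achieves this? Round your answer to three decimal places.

In steady state, investment equals break-even investment: s·k^α = (n + δ)·k.
Since y* = [s/(n + δ)]^(α/(1−α)), we have s/(n + δ) = (y*)^((1−α)/α) = 3.85^1.5 = 7.5542.
Therefore n + δ = s / 7.5542 = 0.37 / 7.5542 = 0.0490, so n = 0.0490 − 0.045 = 0.0040.

n ≈ 0.004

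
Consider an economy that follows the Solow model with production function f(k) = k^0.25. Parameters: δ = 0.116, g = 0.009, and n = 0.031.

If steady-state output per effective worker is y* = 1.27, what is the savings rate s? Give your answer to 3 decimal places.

Steady state requires s·f(k) = (n + g + δ)·k, i.e. s·k^α = (n + g + δ)·k.
Since y* = [s/(n + g + δ)]^(α/(1−α)), we have s/(n + g + δ) = (y*)^((1−α)/α) = 1.27^3 = 2.0484.
Therefore s = 2.0484 × (n + g + δ) = 2.0484 × 0.156 = 0.3196.

s ≈ 0.320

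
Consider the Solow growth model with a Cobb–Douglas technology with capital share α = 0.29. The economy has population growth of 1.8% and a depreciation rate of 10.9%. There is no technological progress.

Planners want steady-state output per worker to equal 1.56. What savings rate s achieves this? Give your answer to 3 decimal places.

s ≈ 0.377

Steady state requires s·f(k) = (n + δ)·k, i.e. s·k^α = (n + δ)·k.
Since y* = [s/(n + δ)]^(α/(1−α)), we have s/(n + δ) = (y*)^((1−α)/α) = 1.56^2.4483 = 2.9705.
Therefore s = 2.9705 × (n + δ) = 2.9705 × 0.127 = 0.3773.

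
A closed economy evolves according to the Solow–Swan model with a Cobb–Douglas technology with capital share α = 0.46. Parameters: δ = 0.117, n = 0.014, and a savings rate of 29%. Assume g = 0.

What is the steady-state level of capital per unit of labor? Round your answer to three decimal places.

At the steady state, Δk = 0, so s·k^α = (n + δ)·k.
Rearranging, k^(1−α) = s / (n + δ).
k^0.54 = 0.29 / (0.014 + 0.117) = 0.29 / 0.131 = 2.2137
k* = 2.2137^(1/0.54) ≈ 4.3562

k* = 4.356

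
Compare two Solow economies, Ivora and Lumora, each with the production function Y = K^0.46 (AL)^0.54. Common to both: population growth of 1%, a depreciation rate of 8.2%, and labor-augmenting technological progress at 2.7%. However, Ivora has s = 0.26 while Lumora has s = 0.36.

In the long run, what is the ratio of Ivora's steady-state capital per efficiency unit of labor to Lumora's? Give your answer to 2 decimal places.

k*_I / k*_L ≈ 0.55

Steady-state k* = [s/(n + g + δ)]^(1/(1−α)), so the ratio is [ (s_I/(n + g + δ)_I) / (s_L/(n + g + δ)_L) ]^1.8519.
s_I/(n + g + δ)_I = 0.26/0.119 = 2.1849; s_L/(n + g + δ)_L = 0.36/0.119 = 3.0252.
Ratio = (2.1849/3.0252)^1.8519 = 0.7222^1.8519 ≈ 0.5473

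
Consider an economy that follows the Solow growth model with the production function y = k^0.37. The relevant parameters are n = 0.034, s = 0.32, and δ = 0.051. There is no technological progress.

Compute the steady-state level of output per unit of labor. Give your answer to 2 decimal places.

Steady state requires s·f(k) = (n + δ)·k, i.e. s·k^α = (n + δ)·k.
Rearranging, k^(1−α) = s / (n + δ).
k^0.63 = 0.32 / (0.034 + 0.051) = 0.32 / 0.085 = 3.7647
k* = 3.7647^(1/0.63) ≈ 8.2008
y* = (k*)^α = 8.2008^0.37 ≈ 2.1783

y* ≈ 2.18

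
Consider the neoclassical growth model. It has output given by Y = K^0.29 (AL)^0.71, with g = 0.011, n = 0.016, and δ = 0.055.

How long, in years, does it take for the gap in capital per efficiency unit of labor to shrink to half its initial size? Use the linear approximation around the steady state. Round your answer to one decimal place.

about 11.9 years

Near the steady state the convergence rate is λ = (1 − α)(n + g + δ).
λ = (1 − 0.29) × 0.082 = 0.71 × 0.082 = 0.05822
Half-life = ln 2 / λ = 0.6931 / 0.05822 ≈ 11.90 years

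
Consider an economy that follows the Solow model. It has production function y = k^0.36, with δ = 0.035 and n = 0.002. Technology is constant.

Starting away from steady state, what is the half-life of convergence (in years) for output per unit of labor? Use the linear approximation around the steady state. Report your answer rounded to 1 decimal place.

Near the steady state the convergence rate is λ = (1 − α)(n + δ).
λ = (1 − 0.36) × 0.037 = 0.64 × 0.037 = 0.02368
Half-life = ln 2 / λ = 0.6931 / 0.02368 ≈ 29.27 years

about 29.3 years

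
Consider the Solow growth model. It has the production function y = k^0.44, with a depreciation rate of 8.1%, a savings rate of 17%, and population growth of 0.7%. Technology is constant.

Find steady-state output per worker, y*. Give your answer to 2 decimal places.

In steady state, investment equals break-even investment: s·k^α = (n + δ)·k.
Dividing both sides by k: k^(1−α) = s / (n + δ).
k^0.56 = 0.17 / (0.007 + 0.081) = 0.17 / 0.088 = 1.9318
k* = 1.9318^(1/0.56) ≈ 3.2408
y* = (k*)^α = 3.2408^0.44 ≈ 1.6776

y* = 1.68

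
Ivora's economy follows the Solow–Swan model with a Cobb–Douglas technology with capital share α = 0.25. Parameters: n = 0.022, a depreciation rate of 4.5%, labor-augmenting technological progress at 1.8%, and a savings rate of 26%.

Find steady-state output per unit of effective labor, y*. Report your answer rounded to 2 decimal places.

At the steady state, Δk = 0, so s·k^α = (n + g + δ)·k.
Dividing both sides by k: k^(1−α) = s / (n + g + δ).
k^0.75 = 0.26 / (0.022 + 0.018 + 0.045) = 0.26 / 0.085 = 3.0588
k* = 3.0588^(1/0.75) ≈ 4.4402
y* = (k*)^α = 4.4402^0.25 ≈ 1.4516

y* ≈ 1.45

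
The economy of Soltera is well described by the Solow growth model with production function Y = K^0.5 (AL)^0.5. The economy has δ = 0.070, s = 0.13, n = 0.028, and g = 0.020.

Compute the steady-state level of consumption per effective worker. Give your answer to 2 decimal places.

At the steady state, Δk = 0, so s·k^α = (n + g + δ)·k.
Dividing both sides by k: k^(1−α) = s / (n + g + δ).
k^0.5 = 0.13 / (0.028 + 0.020 + 0.070) = 0.13 / 0.118 = 1.1017
k* = 1.1017^(1/0.5) ≈ 1.2137
y* = (k*)^α = 1.2137^0.5 ≈ 1.1017
c* = (1 − s)·y* = (1 − 0.13) × 1.1017 ≈ 0.9585

c* ≈ 0.96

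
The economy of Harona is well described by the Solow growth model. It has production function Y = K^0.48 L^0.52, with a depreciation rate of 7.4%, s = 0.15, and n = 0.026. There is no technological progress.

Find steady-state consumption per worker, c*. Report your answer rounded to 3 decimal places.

c* ≈ 1.236

Steady state requires s·f(k) = (n + δ)·k, i.e. s·k^α = (n + δ)·k.
Dividing both sides by k: k^(1−α) = s / (n + δ).
k^0.52 = 0.15 / (0.026 + 0.074) = 0.15 / 0.100 = 1.5000
k* = 1.5000^(1/0.52) ≈ 2.1809
y* = (k*)^α = 2.1809^0.48 ≈ 1.4539
c* = (1 − s)·y* = (1 − 0.15) × 1.4539 ≈ 1.2358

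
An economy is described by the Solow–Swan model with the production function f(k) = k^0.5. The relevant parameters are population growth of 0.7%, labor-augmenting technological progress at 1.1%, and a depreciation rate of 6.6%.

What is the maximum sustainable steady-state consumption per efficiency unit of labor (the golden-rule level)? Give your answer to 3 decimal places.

c_gold ≈ 2.976

At the golden rule, f'(k) = n + g + δ, so α·k^(α−1) = n + g + δ and k_gold = (α/(n + g + δ))^(1/(1−α)).
k_gold = (0.5/0.084)^(1/0.5) = 5.9524^2 ≈ 35.4311
c_gold = f(k_gold) − (n + g + δ)·k_gold = 5.9524 − 0.084×35.4311 ≈ 2.9762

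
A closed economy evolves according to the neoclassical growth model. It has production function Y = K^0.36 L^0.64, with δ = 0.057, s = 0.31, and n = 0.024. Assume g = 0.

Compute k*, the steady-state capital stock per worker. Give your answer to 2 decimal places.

k* = 8.14

In steady state, investment equals break-even investment: s·k^α = (n + δ)·k.
Rearranging, k^(1−α) = s / (n + δ).
k^0.64 = 0.31 / (0.024 + 0.057) = 0.31 / 0.081 = 3.8272
k* = 3.8272^(1/0.64) ≈ 8.1424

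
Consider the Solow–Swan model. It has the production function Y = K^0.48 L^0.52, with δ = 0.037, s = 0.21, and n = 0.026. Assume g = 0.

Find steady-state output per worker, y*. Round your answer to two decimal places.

In steady state, investment equals break-even investment: s·k^α = (n + δ)·k.
Rearranging, k^(1−α) = s / (n + δ).
k^0.52 = 0.21 / (0.026 + 0.037) = 0.21 / 0.063 = 3.3333
k* = 3.3333^(1/0.52) ≈ 10.1281
y* = (k*)^α = 10.1281^0.48 ≈ 3.0385

y* = 3.04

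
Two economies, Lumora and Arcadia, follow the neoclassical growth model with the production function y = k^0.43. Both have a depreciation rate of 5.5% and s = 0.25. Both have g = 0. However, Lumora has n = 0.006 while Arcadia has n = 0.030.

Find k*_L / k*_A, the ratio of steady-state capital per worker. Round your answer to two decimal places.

Steady-state k* = [s/(n + δ)]^(1/(1−α)), so the ratio is [ (s_L/(n + δ)_L) / (s_A/(n + δ)_A) ]^1.7544.
s_L/(n + δ)_L = 0.25/0.061 = 4.0984; s_A/(n + δ)_A = 0.25/0.085 = 2.9412.
Ratio = (4.0984/2.9412)^1.7544 = 1.3934^1.7544 ≈ 1.7896

k*_L / k*_A ≈ 1.79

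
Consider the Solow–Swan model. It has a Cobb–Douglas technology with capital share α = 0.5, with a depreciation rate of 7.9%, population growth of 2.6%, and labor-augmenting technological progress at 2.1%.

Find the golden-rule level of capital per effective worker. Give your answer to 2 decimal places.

k_gold ≈ 15.75

The golden rule sets f'(k) = n + g + δ, i.e. α·k^(α−1) = n + g + δ.
So k^(1−α) = α / (n + g + δ) = 0.5 / 0.126 = 3.9683.
k_gold = 3.9683^(1/0.5) ≈ 15.7474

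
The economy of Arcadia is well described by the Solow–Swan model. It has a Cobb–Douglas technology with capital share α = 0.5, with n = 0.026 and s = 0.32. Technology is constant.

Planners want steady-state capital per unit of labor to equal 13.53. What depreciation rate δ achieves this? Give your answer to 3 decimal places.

δ ≈ 0.061

At the steady state, Δk = 0, so s·k^α = (n + δ)·k.
So s / (n + δ) = (k*)^(1−α) = 13.53^0.5 = 3.6783.
Therefore n + δ = s / 3.6783 = 0.32 / 3.6783 = 0.0870, so δ = 0.0870 − 0.026 = 0.0610.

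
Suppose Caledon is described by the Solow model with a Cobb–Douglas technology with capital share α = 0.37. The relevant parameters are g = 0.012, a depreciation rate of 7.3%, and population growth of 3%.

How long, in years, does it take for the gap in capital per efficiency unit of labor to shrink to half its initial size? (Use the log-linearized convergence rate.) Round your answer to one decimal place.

half-life ≈ 9.6 years

Near the steady state the convergence rate is λ = (1 − α)(n + g + δ).
λ = (1 − 0.37) × 0.115 = 0.63 × 0.115 = 0.07245
Half-life = ln 2 / λ = 0.6931 / 0.07245 ≈ 9.57 years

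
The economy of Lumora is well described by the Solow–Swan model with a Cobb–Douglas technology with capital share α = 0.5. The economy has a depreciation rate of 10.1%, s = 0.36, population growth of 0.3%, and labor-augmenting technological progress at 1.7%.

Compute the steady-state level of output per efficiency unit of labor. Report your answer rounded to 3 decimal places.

Steady state requires s·f(k) = (n + g + δ)·k, i.e. s·k^α = (n + g + δ)·k.
Dividing both sides by k: k^(1−α) = s / (n + g + δ).
k^0.5 = 0.36 / (0.003 + 0.017 + 0.101) = 0.36 / 0.121 = 2.9752
k* = 2.9752^(1/0.5) ≈ 8.8518
y* = (k*)^α = 8.8518^0.5 ≈ 2.9752

y* = 2.975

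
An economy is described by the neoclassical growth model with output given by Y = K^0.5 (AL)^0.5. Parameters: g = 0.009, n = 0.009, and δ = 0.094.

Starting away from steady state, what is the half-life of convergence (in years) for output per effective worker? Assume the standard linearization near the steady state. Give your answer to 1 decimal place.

Near the steady state the convergence rate is λ = (1 − α)(n + g + δ).
λ = (1 − 0.5) × 0.112 = 0.5 × 0.112 = 0.0560
Half-life = ln 2 / λ = 0.6931 / 0.0560 ≈ 12.38 years

t_½ ≈ 12.4 years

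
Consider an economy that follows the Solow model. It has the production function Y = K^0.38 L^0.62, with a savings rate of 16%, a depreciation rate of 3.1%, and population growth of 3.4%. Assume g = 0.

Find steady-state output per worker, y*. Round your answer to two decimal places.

y* = 1.74

At the steady state, Δk = 0, so s·k^α = (n + δ)·k.
Rearranging, k^(1−α) = s / (n + δ).
k^0.62 = 0.16 / (0.034 + 0.031) = 0.16 / 0.065 = 2.4615
k* = 2.4615^(1/0.62) ≈ 4.2753
y* = (k*)^α = 4.2753^0.38 ≈ 1.7369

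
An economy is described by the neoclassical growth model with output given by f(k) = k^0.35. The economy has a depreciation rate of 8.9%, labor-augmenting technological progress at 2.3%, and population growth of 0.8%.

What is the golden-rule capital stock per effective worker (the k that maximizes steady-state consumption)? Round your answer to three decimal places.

k_gold ≈ 5.191

The golden rule sets f'(k) = n + g + δ, i.e. α·k^(α−1) = n + g + δ.
So k^(1−α) = α / (n + g + δ) = 0.35 / 0.120 = 2.9167.
k_gold = 2.9167^(1/0.65) ≈ 5.1906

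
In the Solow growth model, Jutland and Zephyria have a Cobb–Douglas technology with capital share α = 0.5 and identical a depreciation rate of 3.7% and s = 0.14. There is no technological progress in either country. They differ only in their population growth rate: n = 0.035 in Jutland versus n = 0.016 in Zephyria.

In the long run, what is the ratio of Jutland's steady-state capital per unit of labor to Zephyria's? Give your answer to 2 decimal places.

Steady-state k* = [s/(n + δ)]^(1/(1−α)), so the ratio is [ (s_J/(n + δ)_J) / (s_Z/(n + δ)_Z) ]^2.
s_J/(n + δ)_J = 0.14/0.072 = 1.9444; s_Z/(n + δ)_Z = 0.14/0.053 = 2.6415.
Ratio = (1.9444/2.6415)^2 = 0.7361^2 ≈ 0.5418

k*_J / k*_Z ≈ 0.54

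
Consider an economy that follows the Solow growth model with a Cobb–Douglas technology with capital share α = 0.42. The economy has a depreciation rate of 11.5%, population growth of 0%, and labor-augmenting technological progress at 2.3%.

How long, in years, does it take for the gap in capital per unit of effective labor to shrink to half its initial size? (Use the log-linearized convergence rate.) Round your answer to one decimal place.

Near the steady state the convergence rate is λ = (1 − α)(n + g + δ).
λ = (1 − 0.42) × 0.138 = 0.58 × 0.138 = 0.08004
Half-life = ln 2 / λ = 0.6931 / 0.08004 ≈ 8.66 years

about 8.7 years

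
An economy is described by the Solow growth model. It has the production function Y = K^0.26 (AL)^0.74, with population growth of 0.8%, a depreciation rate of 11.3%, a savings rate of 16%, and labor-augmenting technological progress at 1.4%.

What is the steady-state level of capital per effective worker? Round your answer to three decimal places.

k* ≈ 1.258

At the steady state, Δk = 0, so s·k^α = (n + g + δ)·k.
Rearranging, k^(1−α) = s / (n + g + δ).
k^0.74 = 0.16 / (0.008 + 0.014 + 0.113) = 0.16 / 0.135 = 1.1852
k* = 1.1852^(1/0.74) ≈ 1.2581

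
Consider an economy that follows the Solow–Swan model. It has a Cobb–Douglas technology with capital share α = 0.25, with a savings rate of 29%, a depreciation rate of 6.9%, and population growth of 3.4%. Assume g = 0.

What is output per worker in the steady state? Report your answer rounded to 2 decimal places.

y* ≈ 1.41

Steady state requires s·f(k) = (n + δ)·k, i.e. s·k^α = (n + δ)·k.
Rearranging, k^(1−α) = s / (n + δ).
k^0.75 = 0.29 / (0.034 + 0.069) = 0.29 / 0.103 = 2.8155
k* = 2.8155^(1/0.75) ≈ 3.9756
y* = (k*)^α = 3.9756^0.25 ≈ 1.4121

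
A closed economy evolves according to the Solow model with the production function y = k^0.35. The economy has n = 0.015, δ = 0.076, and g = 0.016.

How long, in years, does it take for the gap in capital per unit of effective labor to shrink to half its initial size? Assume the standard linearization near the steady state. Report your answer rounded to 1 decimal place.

Near the steady state the convergence rate is λ = (1 − α)(n + g + δ).
λ = (1 − 0.35) × 0.107 = 0.65 × 0.107 = 0.06955
Half-life = ln 2 / λ = 0.6931 / 0.06955 ≈ 9.97 years

half-life ≈ 10.0 years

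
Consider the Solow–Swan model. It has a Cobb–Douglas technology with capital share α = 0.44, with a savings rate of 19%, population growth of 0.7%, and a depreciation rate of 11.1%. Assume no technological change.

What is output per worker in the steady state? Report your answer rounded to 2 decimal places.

Steady state requires s·f(k) = (n + δ)·k, i.e. s·k^α = (n + δ)·k.
Rearranging, k^(1−α) = s / (n + δ).
k^0.56 = 0.19 / (0.007 + 0.111) = 0.19 / 0.118 = 1.6102
k* = 1.6102^(1/0.56) ≈ 2.3411
y* = (k*)^α = 2.3411^0.44 ≈ 1.4539

y* = 1.45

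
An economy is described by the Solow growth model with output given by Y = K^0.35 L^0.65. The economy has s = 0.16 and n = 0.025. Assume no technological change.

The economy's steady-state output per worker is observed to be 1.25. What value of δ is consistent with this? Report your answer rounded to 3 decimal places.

δ ≈ 0.081

At the steady state, Δk = 0, so s·k^α = (n + δ)·k.
Since y* = [s/(n + δ)]^(α/(1−α)), we have s/(n + δ) = (y*)^((1−α)/α) = 1.25^1.8571 = 1.5135.
Therefore n + δ = s / 1.5135 = 0.16 / 1.5135 = 0.1057, so δ = 0.1057 − 0.025 = 0.0807.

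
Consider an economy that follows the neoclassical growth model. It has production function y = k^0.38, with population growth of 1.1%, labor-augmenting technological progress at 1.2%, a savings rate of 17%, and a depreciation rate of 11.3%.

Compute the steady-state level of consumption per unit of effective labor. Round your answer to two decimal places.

c* ≈ 0.95

At the steady state, Δk = 0, so s·k^α = (n + g + δ)·k.
Rearranging, k^(1−α) = s / (n + g + δ).
k^0.62 = 0.17 / (0.011 + 0.012 + 0.113) = 0.17 / 0.136 = 1.2500
k* = 1.2500^(1/0.62) ≈ 1.4332
y* = (k*)^α = 1.4332^0.38 ≈ 1.1466
c* = (1 − s)·y* = (1 − 0.17) × 1.1466 ≈ 0.9517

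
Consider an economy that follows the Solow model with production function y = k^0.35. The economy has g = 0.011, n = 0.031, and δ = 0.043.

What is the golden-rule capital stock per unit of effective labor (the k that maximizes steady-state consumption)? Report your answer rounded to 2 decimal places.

The golden rule sets f'(k) = n + g + δ, i.e. α·k^(α−1) = n + g + δ.
So k^(1−α) = α / (n + g + δ) = 0.35 / 0.085 = 4.1176.
k_gold = 4.1176^(1/0.65) ≈ 8.8228

k_gold ≈ 8.82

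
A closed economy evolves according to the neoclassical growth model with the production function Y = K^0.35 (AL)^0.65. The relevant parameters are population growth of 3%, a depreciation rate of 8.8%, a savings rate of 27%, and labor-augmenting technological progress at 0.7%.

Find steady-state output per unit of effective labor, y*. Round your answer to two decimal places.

y* ≈ 1.51

In steady state, investment equals break-even investment: s·k^α = (n + g + δ)·k.
Rearranging, k^(1−α) = s / (n + g + δ).
k^0.65 = 0.27 / (0.030 + 0.007 + 0.088) = 0.27 / 0.125 = 2.1600
k* = 2.1600^(1/0.65) ≈ 3.2700
y* = (k*)^α = 3.2700^0.35 ≈ 1.5139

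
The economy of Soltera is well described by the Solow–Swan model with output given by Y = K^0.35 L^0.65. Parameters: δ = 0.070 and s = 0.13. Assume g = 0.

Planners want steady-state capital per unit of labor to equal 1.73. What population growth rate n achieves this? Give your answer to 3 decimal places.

n ≈ 0.021

At the steady state, Δk = 0, so s·k^α = (n + δ)·k.
So s / (n + δ) = (k*)^(1−α) = 1.73^0.65 = 1.4280.
Therefore n + δ = s / 1.4280 = 0.13 / 1.4280 = 0.0910, so n = 0.0910 − 0.070 = 0.0210.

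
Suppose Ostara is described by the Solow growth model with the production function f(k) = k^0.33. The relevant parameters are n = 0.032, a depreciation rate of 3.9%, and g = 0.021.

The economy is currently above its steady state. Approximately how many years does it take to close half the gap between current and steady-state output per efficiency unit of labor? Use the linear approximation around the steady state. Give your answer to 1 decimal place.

Near the steady state the convergence rate is λ = (1 − α)(n + g + δ).
λ = (1 − 0.33) × 0.092 = 0.67 × 0.092 = 0.06164
Half-life = ln 2 / λ = 0.6931 / 0.06164 ≈ 11.24 years

t_½ ≈ 11.2 years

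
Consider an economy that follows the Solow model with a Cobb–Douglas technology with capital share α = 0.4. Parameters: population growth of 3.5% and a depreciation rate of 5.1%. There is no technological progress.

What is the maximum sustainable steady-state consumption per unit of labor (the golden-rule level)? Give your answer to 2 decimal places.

At the golden rule, f'(k) = n + δ, so α·k^(α−1) = n + δ and k_gold = (α/(n + δ))^(1/(1−α)).
k_gold = (0.4/0.086)^(1/0.6) = 4.6512^1.6667 ≈ 12.9608
c_gold = f(k_gold) − (n + δ)·k_gold = 2.7865 − 0.086×12.9608 ≈ 1.6719

c_gold ≈ 1.67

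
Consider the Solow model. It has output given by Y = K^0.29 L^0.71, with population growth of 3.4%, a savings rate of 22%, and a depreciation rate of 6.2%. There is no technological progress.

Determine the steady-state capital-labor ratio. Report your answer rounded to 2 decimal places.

At the steady state, Δk = 0, so s·k^α = (n + δ)·k.
Dividing both sides by k: k^(1−α) = s / (n + δ).
k^0.71 = 0.22 / (0.034 + 0.062) = 0.22 / 0.096 = 2.2917
k* = 2.2917^(1/0.71) ≈ 3.2156

k* ≈ 3.22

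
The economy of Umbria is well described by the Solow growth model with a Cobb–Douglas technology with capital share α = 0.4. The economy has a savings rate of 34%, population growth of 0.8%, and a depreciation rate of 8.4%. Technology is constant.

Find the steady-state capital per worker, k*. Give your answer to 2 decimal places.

Steady state requires s·f(k) = (n + δ)·k, i.e. s·k^α = (n + δ)·k.
Dividing both sides by k: k^(1−α) = s / (n + δ).
k^0.6 = 0.34 / (0.008 + 0.084) = 0.34 / 0.092 = 3.6957
k* = 3.6957^(1/0.6) ≈ 8.8341

k* = 8.83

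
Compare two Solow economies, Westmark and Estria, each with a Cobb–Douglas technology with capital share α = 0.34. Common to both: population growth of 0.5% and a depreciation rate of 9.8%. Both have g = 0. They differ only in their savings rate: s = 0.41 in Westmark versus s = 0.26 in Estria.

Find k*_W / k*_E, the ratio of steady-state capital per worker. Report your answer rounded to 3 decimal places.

ratio ≈ 1.994

Steady-state k* = [s/(n + δ)]^(1/(1−α)), so the ratio is [ (s_W/(n + δ)_W) / (s_E/(n + δ)_E) ]^1.5152.
s_W/(n + δ)_W = 0.41/0.103 = 3.9806; s_E/(n + δ)_E = 0.26/0.103 = 2.5243.
Ratio = (3.9806/2.5243)^1.5152 = 1.5769^1.5152 ≈ 1.9939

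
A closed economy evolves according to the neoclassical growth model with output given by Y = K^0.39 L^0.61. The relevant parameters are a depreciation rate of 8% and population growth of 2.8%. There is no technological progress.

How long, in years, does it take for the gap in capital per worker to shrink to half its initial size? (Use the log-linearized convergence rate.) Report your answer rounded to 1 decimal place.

about 10.5 years

Near the steady state the convergence rate is λ = (1 − α)(n + δ).
λ = (1 − 0.39) × 0.108 = 0.61 × 0.108 = 0.06588
Half-life = ln 2 / λ = 0.6931 / 0.06588 ≈ 10.52 years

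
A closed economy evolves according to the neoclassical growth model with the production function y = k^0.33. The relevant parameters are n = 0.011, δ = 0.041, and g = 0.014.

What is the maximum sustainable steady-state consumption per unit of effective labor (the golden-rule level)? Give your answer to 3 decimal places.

c_gold ≈ 1.480

At the golden rule, f'(k) = n + g + δ, so α·k^(α−1) = n + g + δ and k_gold = (α/(n + g + δ))^(1/(1−α)).
k_gold = (0.33/0.066)^(1/0.67) = 5.0000^1.4925 ≈ 11.0462
c_gold = f(k_gold) − (n + g + δ)·k_gold = 2.2093 − 0.066×11.0462 ≈ 1.4803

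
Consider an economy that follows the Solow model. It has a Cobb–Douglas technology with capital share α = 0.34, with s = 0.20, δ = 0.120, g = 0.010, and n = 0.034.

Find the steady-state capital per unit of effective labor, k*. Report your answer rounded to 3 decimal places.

Steady state requires s·f(k) = (n + g + δ)·k, i.e. s·k^α = (n + g + δ)·k.
Rearranging, k^(1−α) = s / (n + g + δ).
k^0.66 = 0.20 / (0.034 + 0.010 + 0.120) = 0.20 / 0.164 = 1.2195
k* = 1.2195^(1/0.66) ≈ 1.3508

k* = 1.351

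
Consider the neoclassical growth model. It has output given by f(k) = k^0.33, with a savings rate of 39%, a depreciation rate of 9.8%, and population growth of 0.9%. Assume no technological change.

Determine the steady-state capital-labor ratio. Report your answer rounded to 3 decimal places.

In steady state, investment equals break-even investment: s·k^α = (n + δ)·k.
Rearranging, k^(1−α) = s / (n + δ).
k^0.67 = 0.39 / (0.009 + 0.098) = 0.39 / 0.107 = 3.6449
k* = 3.6449^(1/0.67) ≈ 6.8919

k* ≈ 6.892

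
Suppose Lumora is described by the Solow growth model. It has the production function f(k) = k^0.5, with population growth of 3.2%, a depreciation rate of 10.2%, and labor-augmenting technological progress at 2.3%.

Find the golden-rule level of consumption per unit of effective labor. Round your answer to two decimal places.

c_gold ≈ 1.59

At the golden rule, f'(k) = n + g + δ, so α·k^(α−1) = n + g + δ and k_gold = (α/(n + g + δ))^(1/(1−α)).
k_gold = (0.5/0.157)^(1/0.5) = 3.1847^2 ≈ 10.1423
c_gold = f(k_gold) − (n + g + δ)·k_gold = 3.1847 − 0.157×10.1423 ≈ 1.5924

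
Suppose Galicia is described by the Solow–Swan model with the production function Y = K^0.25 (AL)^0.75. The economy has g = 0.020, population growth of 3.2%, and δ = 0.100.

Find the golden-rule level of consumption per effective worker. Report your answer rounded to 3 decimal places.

c_gold ≈ 0.885

At the golden rule, f'(k) = n + g + δ, so α·k^(α−1) = n + g + δ and k_gold = (α/(n + g + δ))^(1/(1−α)).
k_gold = (0.25/0.152)^(1/0.75) = 1.6447^1.3333 ≈ 1.9414
c_gold = f(k_gold) − (n + g + δ)·k_gold = 1.1804 − 0.152×1.9414 ≈ 0.8853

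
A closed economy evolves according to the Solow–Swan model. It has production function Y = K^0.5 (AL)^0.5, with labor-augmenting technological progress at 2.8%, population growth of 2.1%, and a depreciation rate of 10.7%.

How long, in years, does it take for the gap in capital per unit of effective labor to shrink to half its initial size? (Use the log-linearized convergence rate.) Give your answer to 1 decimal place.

Near the steady state the convergence rate is λ = (1 − α)(n + g + δ).
λ = (1 − 0.5) × 0.156 = 0.5 × 0.156 = 0.0780
Half-life = ln 2 / λ = 0.6931 / 0.0780 ≈ 8.89 years

t_½ ≈ 8.9 years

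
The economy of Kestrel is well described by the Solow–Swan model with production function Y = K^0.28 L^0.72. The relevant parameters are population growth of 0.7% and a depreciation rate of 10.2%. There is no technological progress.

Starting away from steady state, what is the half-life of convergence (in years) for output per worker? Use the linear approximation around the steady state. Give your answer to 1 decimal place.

half-life ≈ 8.8 years

Near the steady state the convergence rate is λ = (1 − α)(n + δ).
λ = (1 − 0.28) × 0.109 = 0.72 × 0.109 = 0.07848
Half-life = ln 2 / λ = 0.6931 / 0.07848 ≈ 8.83 years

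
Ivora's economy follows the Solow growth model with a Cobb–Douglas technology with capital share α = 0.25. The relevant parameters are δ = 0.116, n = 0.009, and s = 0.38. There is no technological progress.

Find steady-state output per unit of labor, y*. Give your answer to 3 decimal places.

Steady state requires s·f(k) = (n + δ)·k, i.e. s·k^α = (n + δ)·k.
Rearranging, k^(1−α) = s / (n + δ).
k^0.75 = 0.38 / (0.009 + 0.116) = 0.38 / 0.125 = 3.0400
k* = 3.0400^(1/0.75) ≈ 4.4038
y* = (k*)^α = 4.4038^0.25 ≈ 1.4486

y* ≈ 1.449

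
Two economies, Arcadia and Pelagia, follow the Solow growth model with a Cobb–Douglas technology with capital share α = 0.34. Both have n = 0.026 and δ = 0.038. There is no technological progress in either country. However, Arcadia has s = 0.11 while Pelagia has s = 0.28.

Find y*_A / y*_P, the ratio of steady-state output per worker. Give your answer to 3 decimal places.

ratio ≈ 0.618

Steady-state y* = [s/(n + δ)]^(α/(1−α)), so the ratio is [ (s_A/(n + δ)_A) / (s_P/(n + δ)_P) ]^0.5152.
s_A/(n + δ)_A = 0.11/0.064 = 1.7188; s_P/(n + δ)_P = 0.28/0.064 = 4.3750.
Ratio = (1.7188/4.3750)^0.5152 = 0.3929^0.5152 ≈ 0.6180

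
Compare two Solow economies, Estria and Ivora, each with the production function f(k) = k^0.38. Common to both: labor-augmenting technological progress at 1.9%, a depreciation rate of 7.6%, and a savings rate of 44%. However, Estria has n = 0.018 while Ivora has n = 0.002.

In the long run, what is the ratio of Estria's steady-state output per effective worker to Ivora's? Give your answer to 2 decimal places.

ratio ≈ 0.91

Steady-state y* = [s/(n + g + δ)]^(α/(1−α)), so the ratio is [ (s_E/(n + g + δ)_E) / (s_I/(n + g + δ)_I) ]^0.6129.
s_E/(n + g + δ)_E = 0.44/0.113 = 3.8938; s_I/(n + g + δ)_I = 0.44/0.097 = 4.5361.
Ratio = (3.8938/4.5361)^0.6129 = 0.8584^0.6129 ≈ 0.9107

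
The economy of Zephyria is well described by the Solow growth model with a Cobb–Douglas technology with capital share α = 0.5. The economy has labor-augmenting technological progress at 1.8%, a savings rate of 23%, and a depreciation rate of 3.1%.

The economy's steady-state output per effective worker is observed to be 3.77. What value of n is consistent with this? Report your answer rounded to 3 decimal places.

n ≈ 0.012

Steady state requires s·f(k) = (n + g + δ)·k, i.e. s·k^α = (n + g + δ)·k.
Since y* = [s/(n + g + δ)]^(α/(1−α)), we have s/(n + g + δ) = (y*)^((1−α)/α) = 3.77^1 = 3.7700.
Therefore n + g + δ = s / 3.7700 = 0.23 / 3.7700 = 0.0610, so n = 0.0610 − 0.049 = 0.0120.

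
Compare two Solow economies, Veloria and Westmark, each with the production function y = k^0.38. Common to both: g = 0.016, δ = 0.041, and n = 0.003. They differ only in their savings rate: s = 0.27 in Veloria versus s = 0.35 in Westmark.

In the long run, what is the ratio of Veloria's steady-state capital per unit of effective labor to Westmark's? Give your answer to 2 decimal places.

k*_V / k*_W ≈ 0.66

Steady-state k* = [s/(n + g + δ)]^(1/(1−α)), so the ratio is [ (s_V/(n + g + δ)_V) / (s_W/(n + g + δ)_W) ]^1.6129.
s_V/(n + g + δ)_V = 0.27/0.060 = 4.5000; s_W/(n + g + δ)_W = 0.35/0.060 = 5.8333.
Ratio = (4.5000/5.8333)^1.6129 = 0.7714^1.6129 ≈ 0.6580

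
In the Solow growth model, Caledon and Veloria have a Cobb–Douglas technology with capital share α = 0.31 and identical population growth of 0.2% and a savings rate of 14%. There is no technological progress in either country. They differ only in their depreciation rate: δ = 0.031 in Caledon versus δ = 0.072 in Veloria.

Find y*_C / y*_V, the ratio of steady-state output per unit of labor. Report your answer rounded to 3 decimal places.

Steady-state y* = [s/(n + δ)]^(α/(1−α)), so the ratio is [ (s_C/(n + δ)_C) / (s_V/(n + δ)_V) ]^0.4493.
s_C/(n + δ)_C = 0.14/0.033 = 4.2424; s_V/(n + δ)_V = 0.14/0.074 = 1.8919.
Ratio = (4.2424/1.8919)^0.4493 = 2.2424^0.4493 ≈ 1.4374

y*_C / y*_V ≈ 1.437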